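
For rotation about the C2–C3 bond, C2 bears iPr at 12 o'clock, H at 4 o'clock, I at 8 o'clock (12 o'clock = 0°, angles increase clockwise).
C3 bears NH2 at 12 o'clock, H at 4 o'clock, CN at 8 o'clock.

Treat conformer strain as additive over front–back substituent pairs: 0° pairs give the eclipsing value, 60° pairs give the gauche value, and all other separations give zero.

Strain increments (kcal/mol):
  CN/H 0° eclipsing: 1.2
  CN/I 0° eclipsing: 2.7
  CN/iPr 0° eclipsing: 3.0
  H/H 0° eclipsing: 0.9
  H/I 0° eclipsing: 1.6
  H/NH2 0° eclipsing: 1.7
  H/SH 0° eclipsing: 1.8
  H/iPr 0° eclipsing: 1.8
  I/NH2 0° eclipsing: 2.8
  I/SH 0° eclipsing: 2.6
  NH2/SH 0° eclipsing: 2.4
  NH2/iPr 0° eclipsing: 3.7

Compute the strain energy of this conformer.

This conformer (eclipsed): iPr(0°)/NH2(0°) eclipsed 3.7; H(120°)/H(120°) eclipsed 0.9; I(240°)/CN(240°) eclipsed 2.7 → 7.3 kcal/mol.

7.3 kcal/mol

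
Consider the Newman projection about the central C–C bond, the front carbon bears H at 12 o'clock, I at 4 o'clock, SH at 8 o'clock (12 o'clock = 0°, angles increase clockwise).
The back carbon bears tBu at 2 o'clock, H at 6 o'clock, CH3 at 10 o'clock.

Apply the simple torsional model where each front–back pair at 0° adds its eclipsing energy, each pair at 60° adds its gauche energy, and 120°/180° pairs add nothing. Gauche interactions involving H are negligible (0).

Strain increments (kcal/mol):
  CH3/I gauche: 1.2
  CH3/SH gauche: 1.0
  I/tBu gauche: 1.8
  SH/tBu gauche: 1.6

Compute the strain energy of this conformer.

This conformer (staggered): I(120°)/tBu(60°) gauche 1.8; SH(240°)/CH3(300°) gauche 1.0 → 2.8 kcal/mol.

2.8 kcal/mol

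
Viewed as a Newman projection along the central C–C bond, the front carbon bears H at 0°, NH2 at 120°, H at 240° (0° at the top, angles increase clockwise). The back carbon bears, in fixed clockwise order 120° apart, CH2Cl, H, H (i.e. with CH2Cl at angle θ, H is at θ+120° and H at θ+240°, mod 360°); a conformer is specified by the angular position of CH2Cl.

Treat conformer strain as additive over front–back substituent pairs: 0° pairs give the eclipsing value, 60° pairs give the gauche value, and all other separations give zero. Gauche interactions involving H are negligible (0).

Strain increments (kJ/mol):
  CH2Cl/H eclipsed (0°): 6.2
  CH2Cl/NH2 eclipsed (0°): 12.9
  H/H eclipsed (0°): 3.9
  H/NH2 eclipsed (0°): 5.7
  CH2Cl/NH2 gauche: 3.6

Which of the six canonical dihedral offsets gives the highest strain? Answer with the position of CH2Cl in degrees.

120°

CH2Cl at 0° (eclipsed): H–CH2Cl eclipsed, NH2–H eclipsed, H–H eclipsed; 6.2 + 5.7 + 3.9 = 15.8 kJ/mol.
CH2Cl at 60° (staggered): NH2–CH2Cl gauche; 3.6 = 3.6 kJ/mol.
CH2Cl at 120° (eclipsed): H–H eclipsed, NH2–CH2Cl eclipsed, H–H eclipsed; 3.9 + 12.9 + 3.9 = 20.7 kJ/mol.
CH2Cl at 180° (staggered): NH2–CH2Cl gauche; 3.6 = 3.6 kJ/mol.
CH2Cl at 240° (eclipsed): H–H eclipsed, NH2–H eclipsed, H–CH2Cl eclipsed; 3.9 + 5.7 + 6.2 = 15.8 kJ/mol.
CH2Cl at 300° (staggered): no non-H gauche contacts → 0.0 kJ/mol.
The maximum (20.7 kJ/mol) occurs with CH2Cl at 120°.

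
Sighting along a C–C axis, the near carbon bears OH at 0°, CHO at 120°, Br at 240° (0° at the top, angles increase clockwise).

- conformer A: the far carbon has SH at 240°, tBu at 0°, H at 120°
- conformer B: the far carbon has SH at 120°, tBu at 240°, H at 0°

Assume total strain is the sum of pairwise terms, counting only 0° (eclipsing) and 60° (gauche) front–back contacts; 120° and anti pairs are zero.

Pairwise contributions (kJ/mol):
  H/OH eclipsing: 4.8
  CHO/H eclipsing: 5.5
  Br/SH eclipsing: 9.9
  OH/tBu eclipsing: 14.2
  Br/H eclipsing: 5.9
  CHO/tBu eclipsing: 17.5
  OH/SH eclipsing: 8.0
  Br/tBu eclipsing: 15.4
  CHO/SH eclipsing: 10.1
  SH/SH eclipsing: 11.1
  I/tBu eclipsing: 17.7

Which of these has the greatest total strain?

A is eclipsed. OH at 0° is eclipsed with tBu at 0° (14.2); CHO at 120° is eclipsed with H at 120° (5.5); Br at 240° is eclipsed with SH at 240° (9.9). Total 29.6 kJ/mol.
B is eclipsed. OH at 0° is eclipsed with H at 0° (4.8); CHO at 120° is eclipsed with SH at 120° (10.1); Br at 240° is eclipsed with tBu at 240° (15.4). Total 30.3 kJ/mol.
B has the highest total (30.3 kJ/mol).

B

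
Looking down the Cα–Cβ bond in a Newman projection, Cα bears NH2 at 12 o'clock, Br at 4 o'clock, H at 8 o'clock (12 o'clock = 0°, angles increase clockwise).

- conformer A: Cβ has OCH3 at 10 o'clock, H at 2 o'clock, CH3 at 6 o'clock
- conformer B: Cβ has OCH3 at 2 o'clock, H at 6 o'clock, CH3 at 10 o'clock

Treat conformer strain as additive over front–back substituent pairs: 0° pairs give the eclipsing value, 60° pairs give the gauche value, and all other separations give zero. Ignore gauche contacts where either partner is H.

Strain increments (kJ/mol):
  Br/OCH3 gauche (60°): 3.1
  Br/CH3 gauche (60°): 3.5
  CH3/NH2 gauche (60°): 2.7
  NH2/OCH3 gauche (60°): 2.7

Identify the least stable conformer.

A is staggered. NH2 at 0° is gauche with OCH3 at 300° (2.7); Br at 120° is gauche with CH3 at 180° (3.5). Total 6.2 kJ/mol.
B is staggered. NH2 at 0° is gauche with OCH3 at 60° (2.7); NH2 at 0° is gauche with CH3 at 300° (2.7); Br at 120° is gauche with OCH3 at 60° (3.1). Total 8.5 kJ/mol.
B has the highest total (8.5 kJ/mol).

B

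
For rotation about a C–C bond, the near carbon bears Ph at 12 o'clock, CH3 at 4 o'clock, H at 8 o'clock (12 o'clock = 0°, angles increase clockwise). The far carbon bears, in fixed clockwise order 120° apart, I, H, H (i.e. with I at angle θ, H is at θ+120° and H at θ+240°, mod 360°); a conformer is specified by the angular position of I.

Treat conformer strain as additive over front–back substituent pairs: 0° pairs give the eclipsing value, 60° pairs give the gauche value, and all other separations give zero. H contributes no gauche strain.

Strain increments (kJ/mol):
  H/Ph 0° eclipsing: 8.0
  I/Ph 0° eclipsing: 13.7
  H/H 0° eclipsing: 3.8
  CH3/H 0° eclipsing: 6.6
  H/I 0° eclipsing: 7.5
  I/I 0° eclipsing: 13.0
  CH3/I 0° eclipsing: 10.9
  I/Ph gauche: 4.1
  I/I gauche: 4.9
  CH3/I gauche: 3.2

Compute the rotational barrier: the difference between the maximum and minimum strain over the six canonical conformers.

I at 0° (eclipsed): Ph(0°)/I(0°) eclipsed 13.7; CH3(120°)/H(120°) eclipsed 6.6; H(240°)/H(240°) eclipsed 3.8 → 24.1 kJ/mol.
I at 60° (staggered): Ph(0°)/I(60°) gauche 4.1; CH3(120°)/I(60°) gauche 3.2 → 7.3 kJ/mol.
I at 120° (eclipsed): Ph(0°)/H(0°) eclipsed 8.0; CH3(120°)/I(120°) eclipsed 10.9; H(240°)/H(240°) eclipsed 3.8 → 22.7 kJ/mol.
I at 180° (staggered): CH3(120°)/I(180°) gauche 3.2 → 3.2 kJ/mol.
I at 240° (eclipsed): Ph(0°)/H(0°) eclipsed 8.0; CH3(120°)/H(120°) eclipsed 6.6; H(240°)/I(240°) eclipsed 7.5 → 22.1 kJ/mol.
I at 300° (staggered): Ph(0°)/I(300°) gauche 4.1 → 4.1 kJ/mol.
Max at 0° (24.1 kJ/mol), min at 180° (3.2 kJ/mol); barrier = 20.9 kJ/mol.

20.9 kJ/mol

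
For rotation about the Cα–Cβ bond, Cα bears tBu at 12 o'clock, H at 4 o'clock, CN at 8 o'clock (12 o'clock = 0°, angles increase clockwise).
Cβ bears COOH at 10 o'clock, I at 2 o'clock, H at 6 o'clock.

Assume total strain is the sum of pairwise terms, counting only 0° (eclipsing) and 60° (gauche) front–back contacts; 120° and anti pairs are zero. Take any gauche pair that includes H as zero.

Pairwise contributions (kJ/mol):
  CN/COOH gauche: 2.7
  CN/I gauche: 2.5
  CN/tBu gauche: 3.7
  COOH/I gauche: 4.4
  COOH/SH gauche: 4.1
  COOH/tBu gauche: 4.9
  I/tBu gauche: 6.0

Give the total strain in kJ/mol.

This conformer (staggered): tBu(0°)/COOH(300°) gauche 4.9; tBu(0°)/I(60°) gauche 6.0; CN(240°)/COOH(300°) gauche 2.7 → 13.6 kJ/mol.

13.6 kJ/mol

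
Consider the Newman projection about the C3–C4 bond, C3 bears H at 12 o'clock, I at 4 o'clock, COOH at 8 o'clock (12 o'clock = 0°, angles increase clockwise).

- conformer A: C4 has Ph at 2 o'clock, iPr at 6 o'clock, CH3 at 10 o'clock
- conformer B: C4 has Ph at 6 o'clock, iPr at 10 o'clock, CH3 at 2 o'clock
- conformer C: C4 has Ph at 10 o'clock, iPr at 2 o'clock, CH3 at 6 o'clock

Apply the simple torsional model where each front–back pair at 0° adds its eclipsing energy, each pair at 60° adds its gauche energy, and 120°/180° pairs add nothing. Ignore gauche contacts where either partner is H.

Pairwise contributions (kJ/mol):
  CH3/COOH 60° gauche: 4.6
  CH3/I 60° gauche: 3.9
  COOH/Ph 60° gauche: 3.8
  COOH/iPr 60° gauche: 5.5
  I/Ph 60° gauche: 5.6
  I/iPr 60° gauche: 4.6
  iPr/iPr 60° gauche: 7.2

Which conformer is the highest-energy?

A (staggered): I(120°)/Ph(60°) gauche 5.6; I(120°)/iPr(180°) gauche 4.6; COOH(240°)/iPr(180°) gauche 5.5; COOH(240°)/CH3(300°) gauche 4.6 → 20.3 kJ/mol.
B (staggered): I(120°)/Ph(180°) gauche 5.6; I(120°)/CH3(60°) gauche 3.9; COOH(240°)/Ph(180°) gauche 3.8; COOH(240°)/iPr(300°) gauche 5.5 → 18.8 kJ/mol.
C (staggered): I(120°)/iPr(60°) gauche 4.6; I(120°)/CH3(180°) gauche 3.9; COOH(240°)/Ph(300°) gauche 3.8; COOH(240°)/CH3(180°) gauche 4.6 → 16.9 kJ/mol.
A has the highest total (20.3 kJ/mol).

A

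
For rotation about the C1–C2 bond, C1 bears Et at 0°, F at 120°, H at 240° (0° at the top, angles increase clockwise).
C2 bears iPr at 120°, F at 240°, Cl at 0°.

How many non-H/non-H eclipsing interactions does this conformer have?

Non-H eclipsing pairs: Et(0°)/Cl(0°); F(120°)/iPr(120°) — 2 interactions.

2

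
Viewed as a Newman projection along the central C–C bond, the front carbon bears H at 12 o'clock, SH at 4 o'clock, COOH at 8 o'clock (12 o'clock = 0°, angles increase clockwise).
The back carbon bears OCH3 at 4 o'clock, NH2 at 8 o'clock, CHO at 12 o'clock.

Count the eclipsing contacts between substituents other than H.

Non-H eclipsing pairs: SH(120°)/OCH3(120°); COOH(240°)/NH2(240°) — 2 interactions.

2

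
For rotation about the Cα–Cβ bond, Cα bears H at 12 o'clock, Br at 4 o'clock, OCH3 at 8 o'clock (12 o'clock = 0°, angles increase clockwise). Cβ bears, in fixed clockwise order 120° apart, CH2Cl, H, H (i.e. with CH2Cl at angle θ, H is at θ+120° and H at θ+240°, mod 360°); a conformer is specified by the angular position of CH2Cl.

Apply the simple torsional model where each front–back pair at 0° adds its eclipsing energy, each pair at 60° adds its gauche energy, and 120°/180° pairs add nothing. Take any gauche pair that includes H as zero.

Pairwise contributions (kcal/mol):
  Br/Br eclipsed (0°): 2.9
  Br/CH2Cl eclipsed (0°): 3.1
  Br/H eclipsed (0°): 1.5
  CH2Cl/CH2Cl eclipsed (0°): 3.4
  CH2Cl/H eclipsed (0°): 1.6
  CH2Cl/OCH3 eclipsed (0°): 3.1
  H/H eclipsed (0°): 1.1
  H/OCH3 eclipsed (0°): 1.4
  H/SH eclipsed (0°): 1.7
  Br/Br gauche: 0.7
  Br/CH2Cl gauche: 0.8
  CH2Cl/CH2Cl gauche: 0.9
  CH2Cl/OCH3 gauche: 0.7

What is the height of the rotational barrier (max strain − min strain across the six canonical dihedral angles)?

CH2Cl at 0° (eclipsed): H(0°)/CH2Cl(0°) eclipsed 1.6; Br(120°)/H(120°) eclipsed 1.5; OCH3(240°)/H(240°) eclipsed 1.4 → 4.5 kcal/mol.
CH2Cl at 60° (staggered): Br(120°)/CH2Cl(60°) gauche 0.8 → 0.8 kcal/mol.
CH2Cl at 120° (eclipsed): H(0°)/H(0°) eclipsed 1.1; Br(120°)/CH2Cl(120°) eclipsed 3.1; OCH3(240°)/H(240°) eclipsed 1.4 → 5.6 kcal/mol.
CH2Cl at 180° (staggered): Br(120°)/CH2Cl(180°) gauche 0.8; OCH3(240°)/CH2Cl(180°) gauche 0.7 → 1.5 kcal/mol.
CH2Cl at 240° (eclipsed): H(0°)/H(0°) eclipsed 1.1; Br(120°)/H(120°) eclipsed 1.5; OCH3(240°)/CH2Cl(240°) eclipsed 3.1 → 5.7 kcal/mol.
CH2Cl at 300° (staggered): OCH3(240°)/CH2Cl(300°) gauche 0.7 → 0.7 kcal/mol.
Max at 240° (5.7 kcal/mol), min at 300° (0.7 kcal/mol); barrier = 5.0 kcal/mol.

5.0 kcal/mol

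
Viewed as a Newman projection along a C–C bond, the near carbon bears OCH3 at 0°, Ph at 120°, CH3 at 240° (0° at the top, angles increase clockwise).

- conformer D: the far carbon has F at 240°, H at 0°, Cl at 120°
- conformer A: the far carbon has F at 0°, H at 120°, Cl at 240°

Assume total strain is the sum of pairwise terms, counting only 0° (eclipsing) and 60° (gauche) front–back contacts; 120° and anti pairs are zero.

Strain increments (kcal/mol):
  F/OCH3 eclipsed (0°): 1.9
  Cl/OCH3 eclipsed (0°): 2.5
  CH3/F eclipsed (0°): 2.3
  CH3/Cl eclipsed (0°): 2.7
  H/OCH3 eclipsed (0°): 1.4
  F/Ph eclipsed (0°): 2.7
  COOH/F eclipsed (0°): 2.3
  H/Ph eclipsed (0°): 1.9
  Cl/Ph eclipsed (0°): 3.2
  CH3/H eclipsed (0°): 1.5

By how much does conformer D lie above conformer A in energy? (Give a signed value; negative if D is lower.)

+0.4 kcal/mol

D (eclipsed): OCH3(0°)/H(0°) eclipsed 1.4; Ph(120°)/Cl(120°) eclipsed 3.2; CH3(240°)/F(240°) eclipsed 2.3 → 6.9 kcal/mol.
A (eclipsed): OCH3(0°)/F(0°) eclipsed 1.9; Ph(120°)/H(120°) eclipsed 1.9; CH3(240°)/Cl(240°) eclipsed 2.7 → 6.5 kcal/mol.
E(D) − E(A) = 6.9 − 6.5 = +0.4 kcal/mol.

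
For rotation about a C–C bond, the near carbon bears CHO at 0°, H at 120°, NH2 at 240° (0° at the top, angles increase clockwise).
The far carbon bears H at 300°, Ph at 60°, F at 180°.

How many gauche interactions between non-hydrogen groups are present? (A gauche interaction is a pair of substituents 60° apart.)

Non-H gauche pairs: CHO(0°)/Ph(60°); NH2(240°)/F(180°) — 2 interactions.

2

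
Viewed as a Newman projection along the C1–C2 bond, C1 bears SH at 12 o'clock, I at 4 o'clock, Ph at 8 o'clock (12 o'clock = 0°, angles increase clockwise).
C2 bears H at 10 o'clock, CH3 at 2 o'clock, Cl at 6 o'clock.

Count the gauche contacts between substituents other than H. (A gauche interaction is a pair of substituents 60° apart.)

4

Non-H gauche pairs: SH(0°)/CH3(60°); I(120°)/CH3(60°); I(120°)/Cl(180°); Ph(240°)/Cl(180°) — 4 interactions.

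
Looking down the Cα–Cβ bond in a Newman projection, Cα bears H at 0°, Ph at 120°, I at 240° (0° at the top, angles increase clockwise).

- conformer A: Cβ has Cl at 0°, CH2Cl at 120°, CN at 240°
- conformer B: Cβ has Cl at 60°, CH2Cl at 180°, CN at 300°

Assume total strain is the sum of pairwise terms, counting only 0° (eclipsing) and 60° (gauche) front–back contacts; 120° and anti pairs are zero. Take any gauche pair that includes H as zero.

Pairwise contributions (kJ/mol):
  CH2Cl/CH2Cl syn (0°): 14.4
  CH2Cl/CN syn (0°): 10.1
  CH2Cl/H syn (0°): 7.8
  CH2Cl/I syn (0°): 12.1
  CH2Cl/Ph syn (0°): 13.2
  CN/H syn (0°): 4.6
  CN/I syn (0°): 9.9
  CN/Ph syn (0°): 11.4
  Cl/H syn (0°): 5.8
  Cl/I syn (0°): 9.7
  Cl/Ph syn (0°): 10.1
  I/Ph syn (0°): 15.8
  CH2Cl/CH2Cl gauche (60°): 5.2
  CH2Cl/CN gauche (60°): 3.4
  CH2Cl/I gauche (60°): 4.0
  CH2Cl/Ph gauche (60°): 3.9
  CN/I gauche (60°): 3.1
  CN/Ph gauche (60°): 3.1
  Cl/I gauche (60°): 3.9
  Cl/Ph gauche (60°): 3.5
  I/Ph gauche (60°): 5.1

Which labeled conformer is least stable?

A (eclipsed): H(0°)/Cl(0°) eclipsed 5.8; Ph(120°)/CH2Cl(120°) eclipsed 13.2; I(240°)/CN(240°) eclipsed 9.9 → 28.9 kJ/mol.
B (staggered): Ph(120°)/Cl(60°) gauche 3.5; Ph(120°)/CH2Cl(180°) gauche 3.9; I(240°)/CH2Cl(180°) gauche 4.0; I(240°)/CN(300°) gauche 3.1 → 14.5 kJ/mol.
A has the highest total (28.9 kJ/mol).

A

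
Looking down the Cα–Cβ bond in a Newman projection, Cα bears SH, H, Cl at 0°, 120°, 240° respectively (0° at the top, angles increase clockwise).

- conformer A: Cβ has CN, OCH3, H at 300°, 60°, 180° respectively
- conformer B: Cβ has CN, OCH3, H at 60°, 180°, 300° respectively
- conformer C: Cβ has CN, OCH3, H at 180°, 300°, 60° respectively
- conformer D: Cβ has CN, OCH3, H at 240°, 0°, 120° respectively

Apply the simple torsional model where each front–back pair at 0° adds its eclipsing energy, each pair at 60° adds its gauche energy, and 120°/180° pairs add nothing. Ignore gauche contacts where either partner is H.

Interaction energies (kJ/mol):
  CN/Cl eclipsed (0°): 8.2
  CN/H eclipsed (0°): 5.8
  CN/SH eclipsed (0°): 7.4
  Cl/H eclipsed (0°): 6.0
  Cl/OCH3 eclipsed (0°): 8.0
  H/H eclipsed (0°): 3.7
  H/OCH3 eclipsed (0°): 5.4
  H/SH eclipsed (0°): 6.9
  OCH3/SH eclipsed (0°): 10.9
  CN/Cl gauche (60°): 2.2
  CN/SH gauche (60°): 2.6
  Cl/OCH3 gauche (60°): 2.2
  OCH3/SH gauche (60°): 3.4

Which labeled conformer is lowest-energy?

B

A is staggered. SH at 0° is gauche with CN at 300° (2.6); SH at 0° is gauche with OCH3 at 60° (3.4); Cl at 240° is gauche with CN at 300° (2.2). Total 8.2 kJ/mol.
B is staggered. SH at 0° is gauche with CN at 60° (2.6); Cl at 240° is gauche with OCH3 at 180° (2.2). Total 4.8 kJ/mol.
C is staggered. SH at 0° is gauche with OCH3 at 300° (3.4); Cl at 240° is gauche with CN at 180° (2.2); Cl at 240° is gauche with OCH3 at 300° (2.2). Total 7.8 kJ/mol.
D is eclipsed. SH at 0° is eclipsed with OCH3 at 0° (10.9); H at 120° is eclipsed with H at 120° (3.7); Cl at 240° is eclipsed with CN at 240° (8.2). Total 22.8 kJ/mol.
B has the lowest total (4.8 kJ/mol).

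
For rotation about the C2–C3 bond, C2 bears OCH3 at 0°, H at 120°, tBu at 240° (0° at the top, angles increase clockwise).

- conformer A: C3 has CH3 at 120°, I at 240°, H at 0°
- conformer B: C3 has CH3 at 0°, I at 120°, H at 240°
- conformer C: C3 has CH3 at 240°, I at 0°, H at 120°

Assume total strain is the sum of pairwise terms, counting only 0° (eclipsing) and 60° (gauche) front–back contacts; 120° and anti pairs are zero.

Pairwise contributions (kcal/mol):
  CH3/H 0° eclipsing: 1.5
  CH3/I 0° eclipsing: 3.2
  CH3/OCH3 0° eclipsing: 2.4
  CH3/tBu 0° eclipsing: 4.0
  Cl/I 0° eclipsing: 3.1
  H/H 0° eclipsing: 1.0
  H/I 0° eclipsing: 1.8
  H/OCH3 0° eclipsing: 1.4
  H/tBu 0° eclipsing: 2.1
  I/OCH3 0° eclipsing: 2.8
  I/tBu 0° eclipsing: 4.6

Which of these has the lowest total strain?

B

A is eclipsed. OCH3 at 0° is eclipsed with H at 0° (1.4); H at 120° is eclipsed with CH3 at 120° (1.5); tBu at 240° is eclipsed with I at 240° (4.6). Total 7.5 kcal/mol.
B is eclipsed. OCH3 at 0° is eclipsed with CH3 at 0° (2.4); H at 120° is eclipsed with I at 120° (1.8); tBu at 240° is eclipsed with H at 240° (2.1). Total 6.3 kcal/mol.
C is eclipsed. OCH3 at 0° is eclipsed with I at 0° (2.8); H at 120° is eclipsed with H at 120° (1.0); tBu at 240° is eclipsed with CH3 at 240° (4.0). Total 7.8 kcal/mol.
B has the lowest total (6.3 kcal/mol).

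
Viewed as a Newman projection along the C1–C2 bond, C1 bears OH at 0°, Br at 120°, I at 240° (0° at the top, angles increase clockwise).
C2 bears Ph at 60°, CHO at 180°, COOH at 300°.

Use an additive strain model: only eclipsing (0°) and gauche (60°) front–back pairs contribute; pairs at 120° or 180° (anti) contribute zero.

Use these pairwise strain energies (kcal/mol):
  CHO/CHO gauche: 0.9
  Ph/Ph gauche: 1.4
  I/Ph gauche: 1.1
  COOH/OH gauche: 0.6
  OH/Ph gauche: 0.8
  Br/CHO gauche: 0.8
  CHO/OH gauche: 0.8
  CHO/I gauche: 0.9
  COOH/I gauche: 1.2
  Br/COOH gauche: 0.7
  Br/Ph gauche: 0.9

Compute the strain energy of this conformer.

This conformer (staggered): OH–Ph gauche, OH–COOH gauche, Br–Ph gauche, Br–CHO gauche, I–CHO gauche, I–COOH gauche; 0.8 + 0.6 + 0.9 + 0.8 + 0.9 + 1.2 = 5.2 kcal/mol.

5.2 kcal/mol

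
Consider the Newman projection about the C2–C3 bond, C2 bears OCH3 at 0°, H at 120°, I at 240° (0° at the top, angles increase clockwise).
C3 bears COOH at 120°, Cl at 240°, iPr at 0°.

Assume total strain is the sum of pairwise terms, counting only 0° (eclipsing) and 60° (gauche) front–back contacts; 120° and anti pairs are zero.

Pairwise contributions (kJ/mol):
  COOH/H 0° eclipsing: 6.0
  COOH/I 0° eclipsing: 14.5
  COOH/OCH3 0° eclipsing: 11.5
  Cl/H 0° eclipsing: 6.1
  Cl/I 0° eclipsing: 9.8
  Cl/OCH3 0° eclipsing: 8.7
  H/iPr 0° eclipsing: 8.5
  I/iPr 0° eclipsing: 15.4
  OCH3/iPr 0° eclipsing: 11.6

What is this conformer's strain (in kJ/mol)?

This conformer is eclipsed. OCH3 at 0° is eclipsed with iPr at 0° (11.6); H at 120° is eclipsed with COOH at 120° (6.0); I at 240° is eclipsed with Cl at 240° (9.8). Total 27.4 kJ/mol.

27.4 kJ/mol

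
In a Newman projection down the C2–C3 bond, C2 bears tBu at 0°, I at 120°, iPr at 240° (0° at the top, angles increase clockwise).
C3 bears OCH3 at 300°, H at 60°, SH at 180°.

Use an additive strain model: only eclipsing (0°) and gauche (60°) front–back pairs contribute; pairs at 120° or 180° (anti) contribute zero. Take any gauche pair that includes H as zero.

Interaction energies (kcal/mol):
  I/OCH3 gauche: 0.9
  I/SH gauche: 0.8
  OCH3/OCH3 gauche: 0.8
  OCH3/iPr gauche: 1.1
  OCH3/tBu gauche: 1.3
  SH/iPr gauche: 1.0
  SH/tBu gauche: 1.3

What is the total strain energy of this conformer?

This conformer (staggered): tBu(0°)/OCH3(300°) gauche 1.3; I(120°)/SH(180°) gauche 0.8; iPr(240°)/OCH3(300°) gauche 1.1; iPr(240°)/SH(180°) gauche 1.0 → 4.2 kcal/mol.

4.2 kcal/mol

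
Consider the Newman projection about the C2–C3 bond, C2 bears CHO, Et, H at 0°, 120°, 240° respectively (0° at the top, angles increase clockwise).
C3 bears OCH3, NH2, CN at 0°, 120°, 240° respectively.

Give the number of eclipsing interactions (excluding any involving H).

2

Non-H eclipsing pairs: CHO(0°)/OCH3(0°); Et(120°)/NH2(120°) — 2 interactions.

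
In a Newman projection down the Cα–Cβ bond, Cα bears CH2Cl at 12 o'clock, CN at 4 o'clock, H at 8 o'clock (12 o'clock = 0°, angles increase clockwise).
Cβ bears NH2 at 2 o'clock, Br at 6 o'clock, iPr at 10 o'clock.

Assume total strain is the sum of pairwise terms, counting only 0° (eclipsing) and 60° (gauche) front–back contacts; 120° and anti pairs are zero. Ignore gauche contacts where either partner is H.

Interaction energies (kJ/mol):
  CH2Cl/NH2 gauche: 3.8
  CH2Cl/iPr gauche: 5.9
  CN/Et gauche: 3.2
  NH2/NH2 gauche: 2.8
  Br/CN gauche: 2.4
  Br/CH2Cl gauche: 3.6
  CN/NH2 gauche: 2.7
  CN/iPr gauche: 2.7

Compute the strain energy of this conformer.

This conformer (staggered): CH2Cl–NH2 gauche, CH2Cl–iPr gauche, CN–NH2 gauche, CN–Br gauche; 3.8 + 5.9 + 2.7 + 2.4 = 14.8 kJ/mol.

14.8 kJ/mol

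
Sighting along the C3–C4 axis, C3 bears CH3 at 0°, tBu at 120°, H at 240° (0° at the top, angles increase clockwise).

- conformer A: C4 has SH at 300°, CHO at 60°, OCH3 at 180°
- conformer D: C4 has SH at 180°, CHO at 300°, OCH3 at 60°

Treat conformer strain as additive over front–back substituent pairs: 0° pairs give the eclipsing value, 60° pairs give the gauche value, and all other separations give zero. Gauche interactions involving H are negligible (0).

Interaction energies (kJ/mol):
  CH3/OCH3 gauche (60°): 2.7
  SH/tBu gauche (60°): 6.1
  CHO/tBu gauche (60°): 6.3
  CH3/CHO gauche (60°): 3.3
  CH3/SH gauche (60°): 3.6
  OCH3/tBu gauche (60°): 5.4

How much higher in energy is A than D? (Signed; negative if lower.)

+1.1 kJ/mol

A is staggered. CH3 at 0° is gauche with SH at 300° (3.6); CH3 at 0° is gauche with CHO at 60° (3.3); tBu at 120° is gauche with CHO at 60° (6.3); tBu at 120° is gauche with OCH3 at 180° (5.4). Total 18.6 kJ/mol.
D is staggered. CH3 at 0° is gauche with CHO at 300° (3.3); CH3 at 0° is gauche with OCH3 at 60° (2.7); tBu at 120° is gauche with SH at 180° (6.1); tBu at 120° is gauche with OCH3 at 60° (5.4). Total 17.5 kJ/mol.
E(A) − E(D) = 18.6 − 17.5 = +1.1 kJ/mol.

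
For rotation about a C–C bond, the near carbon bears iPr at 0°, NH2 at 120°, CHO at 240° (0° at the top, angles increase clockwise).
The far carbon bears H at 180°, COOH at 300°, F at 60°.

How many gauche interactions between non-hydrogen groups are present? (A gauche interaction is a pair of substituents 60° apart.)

4

Non-H gauche pairs: iPr(0°)/COOH(300°); iPr(0°)/F(60°); NH2(120°)/F(60°); CHO(240°)/COOH(300°) — 4 interactions.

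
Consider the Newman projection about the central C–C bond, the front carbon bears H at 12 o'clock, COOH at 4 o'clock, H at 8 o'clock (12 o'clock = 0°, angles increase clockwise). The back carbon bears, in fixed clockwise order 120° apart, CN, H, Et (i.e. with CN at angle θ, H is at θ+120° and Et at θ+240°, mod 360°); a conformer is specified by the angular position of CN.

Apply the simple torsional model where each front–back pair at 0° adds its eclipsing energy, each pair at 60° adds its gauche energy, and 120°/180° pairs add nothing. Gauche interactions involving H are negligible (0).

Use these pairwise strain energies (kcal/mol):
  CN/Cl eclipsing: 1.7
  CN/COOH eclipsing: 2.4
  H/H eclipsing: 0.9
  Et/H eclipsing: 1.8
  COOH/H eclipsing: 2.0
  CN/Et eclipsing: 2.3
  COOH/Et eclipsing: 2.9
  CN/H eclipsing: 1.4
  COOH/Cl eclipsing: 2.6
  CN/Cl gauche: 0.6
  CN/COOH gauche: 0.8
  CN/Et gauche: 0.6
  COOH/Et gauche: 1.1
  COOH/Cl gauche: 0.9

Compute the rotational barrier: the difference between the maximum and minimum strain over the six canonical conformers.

4.4 kcal/mol

CN at 0° (eclipsed): H(0°)/CN(0°) eclipsed 1.4; COOH(120°)/H(120°) eclipsed 2.0; H(240°)/Et(240°) eclipsed 1.8 → 5.2 kcal/mol.
CN at 60° (staggered): COOH(120°)/CN(60°) gauche 0.8 → 0.8 kcal/mol.
CN at 120° (eclipsed): H(0°)/Et(0°) eclipsed 1.8; COOH(120°)/CN(120°) eclipsed 2.4; H(240°)/H(240°) eclipsed 0.9 → 5.1 kcal/mol.
CN at 180° (staggered): COOH(120°)/CN(180°) gauche 0.8; COOH(120°)/Et(60°) gauche 1.1 → 1.9 kcal/mol.
CN at 240° (eclipsed): H(0°)/H(0°) eclipsed 0.9; COOH(120°)/Et(120°) eclipsed 2.9; H(240°)/CN(240°) eclipsed 1.4 → 5.2 kcal/mol.
CN at 300° (staggered): COOH(120°)/Et(180°) gauche 1.1 → 1.1 kcal/mol.
Max at 0° (5.2 kcal/mol), min at 60° (0.8 kcal/mol); barrier = 4.4 kcal/mol.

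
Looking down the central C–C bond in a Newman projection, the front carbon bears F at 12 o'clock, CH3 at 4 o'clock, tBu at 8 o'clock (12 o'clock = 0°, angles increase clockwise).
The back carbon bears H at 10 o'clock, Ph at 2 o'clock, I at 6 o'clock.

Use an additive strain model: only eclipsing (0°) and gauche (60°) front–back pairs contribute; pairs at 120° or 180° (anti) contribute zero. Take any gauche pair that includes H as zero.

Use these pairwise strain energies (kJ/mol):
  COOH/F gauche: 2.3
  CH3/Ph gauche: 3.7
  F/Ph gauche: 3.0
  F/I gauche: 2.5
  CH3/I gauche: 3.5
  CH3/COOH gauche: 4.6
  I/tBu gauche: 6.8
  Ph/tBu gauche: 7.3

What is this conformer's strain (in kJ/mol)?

This conformer (staggered): F(0°)/Ph(60°) gauche 3.0; CH3(120°)/Ph(60°) gauche 3.7; CH3(120°)/I(180°) gauche 3.5; tBu(240°)/I(180°) gauche 6.8 → 17.0 kJ/mol.

17.0 kJ/mol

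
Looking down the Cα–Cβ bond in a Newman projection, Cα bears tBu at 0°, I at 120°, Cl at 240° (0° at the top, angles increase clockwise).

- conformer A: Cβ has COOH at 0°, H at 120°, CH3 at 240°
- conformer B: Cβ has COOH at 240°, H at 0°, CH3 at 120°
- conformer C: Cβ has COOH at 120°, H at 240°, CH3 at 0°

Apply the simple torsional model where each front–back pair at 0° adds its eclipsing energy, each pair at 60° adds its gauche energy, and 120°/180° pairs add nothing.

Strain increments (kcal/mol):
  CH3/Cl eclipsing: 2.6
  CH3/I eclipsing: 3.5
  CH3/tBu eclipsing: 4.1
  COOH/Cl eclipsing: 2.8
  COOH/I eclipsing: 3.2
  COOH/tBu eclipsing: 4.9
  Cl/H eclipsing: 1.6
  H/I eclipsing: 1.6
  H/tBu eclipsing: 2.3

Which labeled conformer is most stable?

B

A (eclipsed): tBu(0°)/COOH(0°) eclipsed 4.9; I(120°)/H(120°) eclipsed 1.6; Cl(240°)/CH3(240°) eclipsed 2.6 → 9.1 kcal/mol.
B (eclipsed): tBu(0°)/H(0°) eclipsed 2.3; I(120°)/CH3(120°) eclipsed 3.5; Cl(240°)/COOH(240°) eclipsed 2.8 → 8.6 kcal/mol.
C (eclipsed): tBu(0°)/CH3(0°) eclipsed 4.1; I(120°)/COOH(120°) eclipsed 3.2; Cl(240°)/H(240°) eclipsed 1.6 → 8.9 kcal/mol.
B has the lowest total (8.6 kcal/mol).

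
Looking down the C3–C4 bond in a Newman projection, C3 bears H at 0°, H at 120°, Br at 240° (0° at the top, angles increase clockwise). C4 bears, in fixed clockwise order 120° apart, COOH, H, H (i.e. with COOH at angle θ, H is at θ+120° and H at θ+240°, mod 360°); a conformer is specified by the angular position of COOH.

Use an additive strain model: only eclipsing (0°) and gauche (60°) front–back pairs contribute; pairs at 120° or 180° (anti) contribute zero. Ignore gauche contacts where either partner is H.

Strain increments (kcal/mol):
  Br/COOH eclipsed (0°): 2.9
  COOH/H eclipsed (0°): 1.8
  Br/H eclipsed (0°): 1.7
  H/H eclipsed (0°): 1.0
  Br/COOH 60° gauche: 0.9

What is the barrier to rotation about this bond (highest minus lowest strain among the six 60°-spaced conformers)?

COOH at 0° (eclipsed): H(0°)/COOH(0°) eclipsed 1.8; H(120°)/H(120°) eclipsed 1.0; Br(240°)/H(240°) eclipsed 1.7 → 4.5 kcal/mol.
COOH at 60° (staggered): no non-H gauche contacts → 0.0 kcal/mol.
COOH at 120° (eclipsed): H(0°)/H(0°) eclipsed 1.0; H(120°)/COOH(120°) eclipsed 1.8; Br(240°)/H(240°) eclipsed 1.7 → 4.5 kcal/mol.
COOH at 180° (staggered): Br(240°)/COOH(180°) gauche 0.9 → 0.9 kcal/mol.
COOH at 240° (eclipsed): H(0°)/H(0°) eclipsed 1.0; H(120°)/H(120°) eclipsed 1.0; Br(240°)/COOH(240°) eclipsed 2.9 → 4.9 kcal/mol.
COOH at 300° (staggered): Br(240°)/COOH(300°) gauche 0.9 → 0.9 kcal/mol.
Max at 240° (4.9 kcal/mol), min at 60° (0.0 kcal/mol); barrier = 4.9 kcal/mol.

4.9 kcal/mol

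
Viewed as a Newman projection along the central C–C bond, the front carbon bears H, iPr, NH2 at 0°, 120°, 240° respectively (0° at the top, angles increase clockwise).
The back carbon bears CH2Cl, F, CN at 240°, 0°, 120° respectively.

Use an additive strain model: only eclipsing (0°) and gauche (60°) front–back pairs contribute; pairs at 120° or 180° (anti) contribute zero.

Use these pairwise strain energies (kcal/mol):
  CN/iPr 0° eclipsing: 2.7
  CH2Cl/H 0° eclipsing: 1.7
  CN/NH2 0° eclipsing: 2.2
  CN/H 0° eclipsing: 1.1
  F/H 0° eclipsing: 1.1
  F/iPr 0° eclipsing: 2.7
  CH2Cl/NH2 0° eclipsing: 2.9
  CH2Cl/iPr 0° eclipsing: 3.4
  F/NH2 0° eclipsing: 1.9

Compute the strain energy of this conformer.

This conformer (eclipsed): H–F eclipsed, iPr–CN eclipsed, NH2–CH2Cl eclipsed; 1.1 + 2.7 + 2.9 = 6.7 kcal/mol.

6.7 kcal/mol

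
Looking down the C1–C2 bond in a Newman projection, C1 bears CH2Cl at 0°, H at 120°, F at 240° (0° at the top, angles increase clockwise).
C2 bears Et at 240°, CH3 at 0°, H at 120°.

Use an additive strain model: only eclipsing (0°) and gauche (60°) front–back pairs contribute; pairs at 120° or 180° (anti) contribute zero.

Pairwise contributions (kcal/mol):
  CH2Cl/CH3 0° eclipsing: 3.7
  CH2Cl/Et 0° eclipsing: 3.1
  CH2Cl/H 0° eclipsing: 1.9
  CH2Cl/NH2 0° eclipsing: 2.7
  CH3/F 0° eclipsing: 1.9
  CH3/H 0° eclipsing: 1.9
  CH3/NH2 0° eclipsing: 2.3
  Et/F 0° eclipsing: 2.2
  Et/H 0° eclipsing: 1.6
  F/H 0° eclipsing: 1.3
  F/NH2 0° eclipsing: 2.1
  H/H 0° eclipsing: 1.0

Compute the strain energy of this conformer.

6.9 kcal/mol

This conformer (eclipsed): CH2Cl(0°)/CH3(0°) eclipsed 3.7; H(120°)/H(120°) eclipsed 1.0; F(240°)/Et(240°) eclipsed 2.2 → 6.9 kcal/mol.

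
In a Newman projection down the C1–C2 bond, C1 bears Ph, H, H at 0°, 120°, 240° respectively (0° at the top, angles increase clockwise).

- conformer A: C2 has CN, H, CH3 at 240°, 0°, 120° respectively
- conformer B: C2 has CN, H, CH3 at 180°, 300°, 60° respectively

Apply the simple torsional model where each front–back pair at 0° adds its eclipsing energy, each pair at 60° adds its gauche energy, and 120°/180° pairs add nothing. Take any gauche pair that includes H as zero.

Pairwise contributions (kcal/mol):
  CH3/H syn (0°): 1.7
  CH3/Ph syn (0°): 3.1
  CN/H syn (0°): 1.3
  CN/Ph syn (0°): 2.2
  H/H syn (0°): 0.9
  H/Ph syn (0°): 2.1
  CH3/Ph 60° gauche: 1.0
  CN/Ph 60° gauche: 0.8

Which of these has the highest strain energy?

A (eclipsed): Ph(0°)/H(0°) eclipsed 2.1; H(120°)/CH3(120°) eclipsed 1.7; H(240°)/CN(240°) eclipsed 1.3 → 5.1 kcal/mol.
B (staggered): Ph(0°)/CH3(60°) gauche 1.0 → 1.0 kcal/mol.
A has the highest total (5.1 kcal/mol).

A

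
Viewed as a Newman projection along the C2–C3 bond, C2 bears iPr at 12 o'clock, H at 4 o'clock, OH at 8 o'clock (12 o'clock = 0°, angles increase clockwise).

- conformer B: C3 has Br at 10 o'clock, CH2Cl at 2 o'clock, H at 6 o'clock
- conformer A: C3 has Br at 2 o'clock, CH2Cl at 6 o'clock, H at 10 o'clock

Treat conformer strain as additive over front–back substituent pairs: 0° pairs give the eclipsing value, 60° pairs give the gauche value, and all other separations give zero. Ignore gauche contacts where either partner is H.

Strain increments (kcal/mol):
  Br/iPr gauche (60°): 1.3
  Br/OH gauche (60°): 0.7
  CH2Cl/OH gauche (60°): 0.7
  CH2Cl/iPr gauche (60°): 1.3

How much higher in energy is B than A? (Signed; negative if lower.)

B is staggered. iPr at 0° is gauche with Br at 300° (1.3); iPr at 0° is gauche with CH2Cl at 60° (1.3); OH at 240° is gauche with Br at 300° (0.7). Total 3.3 kcal/mol.
A is staggered. iPr at 0° is gauche with Br at 60° (1.3); OH at 240° is gauche with CH2Cl at 180° (0.7). Total 2.0 kcal/mol.
E(B) − E(A) = 3.3 − 2.0 = +1.3 kcal/mol.

+1.3 kcal/mol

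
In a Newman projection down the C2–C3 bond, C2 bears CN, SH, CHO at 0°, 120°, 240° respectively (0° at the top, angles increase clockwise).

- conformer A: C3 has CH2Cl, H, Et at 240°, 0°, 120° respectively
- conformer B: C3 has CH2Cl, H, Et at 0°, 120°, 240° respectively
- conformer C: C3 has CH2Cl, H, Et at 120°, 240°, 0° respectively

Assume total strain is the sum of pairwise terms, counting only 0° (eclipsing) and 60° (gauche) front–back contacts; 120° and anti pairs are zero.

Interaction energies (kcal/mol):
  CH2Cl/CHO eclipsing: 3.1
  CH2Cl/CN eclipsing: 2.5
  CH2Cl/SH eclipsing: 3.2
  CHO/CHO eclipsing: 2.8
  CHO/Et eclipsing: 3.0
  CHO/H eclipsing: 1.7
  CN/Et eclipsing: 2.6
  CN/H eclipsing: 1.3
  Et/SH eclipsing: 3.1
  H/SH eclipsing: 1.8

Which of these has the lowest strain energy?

A (eclipsed): CN(0°)/H(0°) eclipsed 1.3; SH(120°)/Et(120°) eclipsed 3.1; CHO(240°)/CH2Cl(240°) eclipsed 3.1 → 7.5 kcal/mol.
B (eclipsed): CN(0°)/CH2Cl(0°) eclipsed 2.5; SH(120°)/H(120°) eclipsed 1.8; CHO(240°)/Et(240°) eclipsed 3.0 → 7.3 kcal/mol.
C (eclipsed): CN(0°)/Et(0°) eclipsed 2.6; SH(120°)/CH2Cl(120°) eclipsed 3.2; CHO(240°)/H(240°) eclipsed 1.7 → 7.5 kcal/mol.
B has the lowest total (7.3 kcal/mol).

B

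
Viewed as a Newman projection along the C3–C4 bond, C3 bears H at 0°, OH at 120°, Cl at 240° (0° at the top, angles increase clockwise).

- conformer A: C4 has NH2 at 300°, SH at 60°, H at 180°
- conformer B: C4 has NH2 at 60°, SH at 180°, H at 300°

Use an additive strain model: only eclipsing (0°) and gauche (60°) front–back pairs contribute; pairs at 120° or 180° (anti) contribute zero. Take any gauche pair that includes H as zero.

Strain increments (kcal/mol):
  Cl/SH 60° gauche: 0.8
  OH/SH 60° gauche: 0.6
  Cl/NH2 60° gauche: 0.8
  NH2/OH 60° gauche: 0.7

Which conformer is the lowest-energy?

A (staggered): OH–SH gauche, Cl–NH2 gauche; 0.6 + 0.8 = 1.4 kcal/mol.
B (staggered): OH–NH2 gauche, OH–SH gauche, Cl–SH gauche; 0.7 + 0.6 + 0.8 = 2.1 kcal/mol.
A has the lowest total (1.4 kcal/mol).

A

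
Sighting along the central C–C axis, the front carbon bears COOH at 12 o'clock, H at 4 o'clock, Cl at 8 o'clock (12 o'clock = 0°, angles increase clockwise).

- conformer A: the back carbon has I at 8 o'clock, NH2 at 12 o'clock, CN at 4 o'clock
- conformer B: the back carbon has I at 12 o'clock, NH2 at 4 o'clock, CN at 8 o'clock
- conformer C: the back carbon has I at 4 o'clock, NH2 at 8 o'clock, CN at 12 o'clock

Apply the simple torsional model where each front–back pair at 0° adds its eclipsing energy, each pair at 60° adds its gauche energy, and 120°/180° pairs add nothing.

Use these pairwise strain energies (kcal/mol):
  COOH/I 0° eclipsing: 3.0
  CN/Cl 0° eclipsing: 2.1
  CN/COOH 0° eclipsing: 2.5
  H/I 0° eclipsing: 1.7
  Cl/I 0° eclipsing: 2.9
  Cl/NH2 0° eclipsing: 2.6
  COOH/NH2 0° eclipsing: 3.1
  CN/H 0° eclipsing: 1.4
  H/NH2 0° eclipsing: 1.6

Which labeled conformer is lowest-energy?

B

A (eclipsed): COOH(0°)/NH2(0°) eclipsed 3.1; H(120°)/CN(120°) eclipsed 1.4; Cl(240°)/I(240°) eclipsed 2.9 → 7.4 kcal/mol.
B (eclipsed): COOH(0°)/I(0°) eclipsed 3.0; H(120°)/NH2(120°) eclipsed 1.6; Cl(240°)/CN(240°) eclipsed 2.1 → 6.7 kcal/mol.
C (eclipsed): COOH(0°)/CN(0°) eclipsed 2.5; H(120°)/I(120°) eclipsed 1.7; Cl(240°)/NH2(240°) eclipsed 2.6 → 6.8 kcal/mol.
B has the lowest total (6.7 kcal/mol).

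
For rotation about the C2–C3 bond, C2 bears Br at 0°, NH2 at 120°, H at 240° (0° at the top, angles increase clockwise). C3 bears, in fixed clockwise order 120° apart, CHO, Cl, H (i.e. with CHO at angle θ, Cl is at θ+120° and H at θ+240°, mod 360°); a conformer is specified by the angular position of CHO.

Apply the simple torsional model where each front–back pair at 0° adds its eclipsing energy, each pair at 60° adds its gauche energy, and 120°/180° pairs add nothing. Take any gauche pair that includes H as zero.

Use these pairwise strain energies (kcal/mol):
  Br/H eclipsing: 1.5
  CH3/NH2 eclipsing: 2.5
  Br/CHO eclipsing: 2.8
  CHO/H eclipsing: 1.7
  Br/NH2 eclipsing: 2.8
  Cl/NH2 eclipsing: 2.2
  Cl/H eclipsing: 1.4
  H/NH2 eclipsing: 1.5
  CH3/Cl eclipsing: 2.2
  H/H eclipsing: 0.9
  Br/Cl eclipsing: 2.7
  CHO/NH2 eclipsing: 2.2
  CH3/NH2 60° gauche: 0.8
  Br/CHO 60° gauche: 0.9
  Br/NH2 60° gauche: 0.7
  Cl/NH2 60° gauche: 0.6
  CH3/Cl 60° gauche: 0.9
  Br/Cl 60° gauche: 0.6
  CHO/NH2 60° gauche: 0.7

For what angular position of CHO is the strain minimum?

CHO at 0° (eclipsed): Br–CHO eclipsed, NH2–Cl eclipsed, H–H eclipsed; 2.8 + 2.2 + 0.9 = 5.9 kcal/mol.
CHO at 60° (staggered): Br–CHO gauche, NH2–CHO gauche, NH2–Cl gauche; 0.9 + 0.7 + 0.6 = 2.2 kcal/mol.
CHO at 120° (eclipsed): Br–H eclipsed, NH2–CHO eclipsed, H–Cl eclipsed; 1.5 + 2.2 + 1.4 = 5.1 kcal/mol.
CHO at 180° (staggered): Br–Cl gauche, NH2–CHO gauche; 0.6 + 0.7 = 1.3 kcal/mol.
CHO at 240° (eclipsed): Br–Cl eclipsed, NH2–H eclipsed, H–CHO eclipsed; 2.7 + 1.5 + 1.7 = 5.9 kcal/mol.
CHO at 300° (staggered): Br–CHO gauche, Br–Cl gauche, NH2–Cl gauche; 0.9 + 0.6 + 0.6 = 2.1 kcal/mol.
The minimum (1.3 kcal/mol) occurs with CHO at 180°.

180°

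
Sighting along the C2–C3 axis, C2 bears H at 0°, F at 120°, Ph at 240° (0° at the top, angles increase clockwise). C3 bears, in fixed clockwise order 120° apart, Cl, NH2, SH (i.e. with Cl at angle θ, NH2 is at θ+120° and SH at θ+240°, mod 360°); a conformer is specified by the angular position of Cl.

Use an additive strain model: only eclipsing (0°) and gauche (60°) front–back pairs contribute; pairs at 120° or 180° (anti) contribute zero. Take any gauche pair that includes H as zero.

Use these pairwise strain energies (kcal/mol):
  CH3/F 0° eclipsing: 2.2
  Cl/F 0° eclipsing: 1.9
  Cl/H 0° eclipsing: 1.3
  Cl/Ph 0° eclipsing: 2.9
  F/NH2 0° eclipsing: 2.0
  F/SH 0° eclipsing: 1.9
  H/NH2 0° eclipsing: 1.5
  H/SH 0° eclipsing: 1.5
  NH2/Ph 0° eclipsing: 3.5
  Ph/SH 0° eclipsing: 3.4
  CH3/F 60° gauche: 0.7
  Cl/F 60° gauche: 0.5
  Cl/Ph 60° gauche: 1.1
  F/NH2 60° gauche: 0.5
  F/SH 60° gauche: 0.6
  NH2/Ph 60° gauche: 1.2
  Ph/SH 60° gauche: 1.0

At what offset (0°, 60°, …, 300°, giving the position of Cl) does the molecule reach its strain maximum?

120°

Cl at 0° (eclipsed): H–Cl eclipsed, F–NH2 eclipsed, Ph–SH eclipsed; 1.3 + 2.0 + 3.4 = 6.7 kcal/mol.
Cl at 60° (staggered): F–Cl gauche, F–NH2 gauche, Ph–NH2 gauche, Ph–SH gauche; 0.5 + 0.5 + 1.2 + 1.0 = 3.2 kcal/mol.
Cl at 120° (eclipsed): H–SH eclipsed, F–Cl eclipsed, Ph–NH2 eclipsed; 1.5 + 1.9 + 3.5 = 6.9 kcal/mol.
Cl at 180° (staggered): F–Cl gauche, F–SH gauche, Ph–Cl gauche, Ph–NH2 gauche; 0.5 + 0.6 + 1.1 + 1.2 = 3.4 kcal/mol.
Cl at 240° (eclipsed): H–NH2 eclipsed, F–SH eclipsed, Ph–Cl eclipsed; 1.5 + 1.9 + 2.9 = 6.3 kcal/mol.
Cl at 300° (staggered): F–NH2 gauche, F–SH gauche, Ph–Cl gauche, Ph–SH gauche; 0.5 + 0.6 + 1.1 + 1.0 = 3.2 kcal/mol.
The maximum (6.9 kcal/mol) occurs with Cl at 120°.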